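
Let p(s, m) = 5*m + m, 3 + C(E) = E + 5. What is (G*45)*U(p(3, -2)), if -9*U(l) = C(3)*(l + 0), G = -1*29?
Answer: -8700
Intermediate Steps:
C(E) = 2 + E (C(E) = -3 + (E + 5) = -3 + (5 + E) = 2 + E)
p(s, m) = 6*m
G = -29
U(l) = -5*l/9 (U(l) = -(2 + 3)*(l + 0)/9 = -5*l/9)
(G*45)*U(p(3, -2)) = (-29*45)*(-10*(-2)/3) = -(-725)*(-12) = -1305*20/3 = -8700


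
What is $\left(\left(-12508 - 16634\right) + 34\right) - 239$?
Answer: $-29347$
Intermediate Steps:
$\left(\left(-12508 - 16634\right) + 34\right) - 239 = \left(-29142 + 34\right) - 239 = -29108 - 239 = -29347$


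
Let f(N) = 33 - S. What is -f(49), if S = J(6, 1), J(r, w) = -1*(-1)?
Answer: -32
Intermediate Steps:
J(r, w) = 1
S = 1
f(N) = 32 (f(N) = 33 - 1*1 = 33 - 1 = 32)
-f(49) = -1*32 = -32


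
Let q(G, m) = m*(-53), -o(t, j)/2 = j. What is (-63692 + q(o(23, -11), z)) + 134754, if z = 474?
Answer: 45940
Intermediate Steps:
o(t, j) = -2*j
q(G, m) = -53*m
(-63692 + q(o(23, -11), z)) + 134754 = (-63692 - 53*474) + 134754 = (-63692 - 25122) + 134754 = -88814 + 134754 = 45940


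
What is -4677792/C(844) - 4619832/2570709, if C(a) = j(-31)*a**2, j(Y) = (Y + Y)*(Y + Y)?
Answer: -131897288533171/73324643005886 ≈ -1.7988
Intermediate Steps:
j(Y) = 4*Y**2 (j(Y) = (2*Y)*(2*Y) = 4*Y**2)
C(a) = 3844*a**2 (C(a) = (4*(-31)**2)*a**2 = (4*961)*a**2 = 3844*a**2)
-4677792/C(844) - 4619832/2570709 = -4677792/(3844*844**2) - 4619832/2570709 = -4677792/(3844*712336) - 4619832*1/2570709 = -4677792/2738219584 - 1539944/856903 = -4677792*1/2738219584 - 1539944/856903 = -146181/85569362 - 1539944/856903 = -131897288533171/73324643005886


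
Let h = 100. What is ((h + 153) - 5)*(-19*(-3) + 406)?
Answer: 114824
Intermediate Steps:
((h + 153) - 5)*(-19*(-3) + 406) = ((100 + 153) - 5)*(-19*(-3) + 406) = (253 - 5)*(57 + 406) = 248*463 = 114824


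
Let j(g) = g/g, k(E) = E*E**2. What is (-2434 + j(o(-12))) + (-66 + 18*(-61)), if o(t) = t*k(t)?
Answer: -3597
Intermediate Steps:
k(E) = E**3
o(t) = t**4 (o(t) = t*t**3 = t**4)
j(g) = 1
(-2434 + j(o(-12))) + (-66 + 18*(-61)) = (-2434 + 1) + (-66 + 18*(-61)) = -2433 + (-66 - 1098) = -2433 - 1164 = -3597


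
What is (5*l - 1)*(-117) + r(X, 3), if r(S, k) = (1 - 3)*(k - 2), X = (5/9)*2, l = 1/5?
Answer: -2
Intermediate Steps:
l = 1/5 ≈ 0.20000
X = 10/9 (X = (5*(1/9))*2 = (5/9)*2 = 10/9 ≈ 1.1111)
r(S, k) = 4 - 2*k (r(S, k) = -2*(-2 + k) = 4 - 2*k)
(5*l - 1)*(-117) + r(X, 3) = (5*(1/5) - 1)*(-117) + (4 - 2*3) = (1 - 1)*(-117) + (4 - 6) = 0*(-117) - 2 = 0 - 2 = -2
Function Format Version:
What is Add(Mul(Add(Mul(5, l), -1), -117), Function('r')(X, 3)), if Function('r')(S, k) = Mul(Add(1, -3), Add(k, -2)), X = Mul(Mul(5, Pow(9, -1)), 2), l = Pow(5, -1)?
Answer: -2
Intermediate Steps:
l = Rational(1, 5) ≈ 0.20000
X = Rational(10, 9) (X = Mul(Mul(5, Rational(1, 9)), 2) = Mul(Rational(5, 9), 2) = Rational(10, 9) ≈ 1.1111)
Function('r')(S, k) = Add(4, Mul(-2, k)) (Function('r')(S, k) = Mul(-2, Add(-2, k)) = Add(4, Mul(-2, k)))
Add(Mul(Add(Mul(5, l), -1), -117), Function('r')(X, 3)) = Add(Mul(Add(Mul(5, Rational(1, 5)), -1), -117), Add(4, Mul(-2, 3))) = Add(Mul(Add(1, -1), -117), Add(4, -6)) = Add(Mul(0, -117), -2) = Add(0, -2) = -2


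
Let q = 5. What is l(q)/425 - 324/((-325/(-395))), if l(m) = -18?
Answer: -2175894/5525 ≈ -393.83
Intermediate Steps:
l(q)/425 - 324/((-325/(-395))) = -18/425 - 324/((-325/(-395))) = -18*1/425 - 324/((-325*(-1/395))) = -18/425 - 324/65/79 = -18/425 - 324*79/65 = -18/425 - 25596/65 = -2175894/5525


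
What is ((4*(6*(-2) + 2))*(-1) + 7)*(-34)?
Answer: -1598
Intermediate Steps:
((4*(6*(-2) + 2))*(-1) + 7)*(-34) = ((4*(-12 + 2))*(-1) + 7)*(-34) = ((4*(-10))*(-1) + 7)*(-34) = (-40*(-1) + 7)*(-34) = (40 + 7)*(-34) = 47*(-34) = -1598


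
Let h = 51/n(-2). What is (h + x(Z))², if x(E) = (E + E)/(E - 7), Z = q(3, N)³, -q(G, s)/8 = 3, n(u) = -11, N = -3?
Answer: 161003970009/23146883881 ≈ 6.9557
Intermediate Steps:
q(G, s) = -24 (q(G, s) = -8*3 = -24)
Z = -13824 (Z = (-24)³ = -13824)
h = -51/11 (h = 51/(-11) = 51*(-1/11) = -51/11 ≈ -4.6364)
x(E) = 2*E/(-7 + E) (x(E) = (2*E)/(-7 + E) = 2*E/(-7 + E))
(h + x(Z))² = (-51/11 + 2*(-13824)/(-7 - 13824))² = (-51/11 + 2*(-13824)/(-13831))² = (-51/11 + 2*(-13824)*(-1/13831))² = (-51/11 + 27648/13831)² = (-401253/152141)² = 161003970009/23146883881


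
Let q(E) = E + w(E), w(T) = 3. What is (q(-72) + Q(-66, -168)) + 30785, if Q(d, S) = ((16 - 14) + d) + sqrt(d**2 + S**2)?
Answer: 30652 + 6*sqrt(905) ≈ 30833.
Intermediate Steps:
Q(d, S) = 2 + d + sqrt(S**2 + d**2) (Q(d, S) = (2 + d) + sqrt(S**2 + d**2) = 2 + d + sqrt(S**2 + d**2))
q(E) = 3 + E (q(E) = E + 3 = 3 + E)
(q(-72) + Q(-66, -168)) + 30785 = ((3 - 72) + (2 - 66 + sqrt((-168)**2 + (-66)**2))) + 30785 = (-69 + (2 - 66 + sqrt(28224 + 4356))) + 30785 = (-69 + (2 - 66 + sqrt(32580))) + 30785 = (-69 + (2 - 66 + 6*sqrt(905))) + 30785 = (-69 + (-64 + 6*sqrt(905))) + 30785 = (-133 + 6*sqrt(905)) + 30785 = 30652 + 6*sqrt(905)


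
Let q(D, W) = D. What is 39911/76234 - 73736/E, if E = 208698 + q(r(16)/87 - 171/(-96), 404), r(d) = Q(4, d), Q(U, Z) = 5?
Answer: 7539709645145/44293505438134 ≈ 0.17022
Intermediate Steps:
r(d) = 5
E = 581020351/2784 (E = 208698 + (5/87 - 171/(-96)) = 208698 + (5*(1/87) - 171*(-1/96)) = 208698 + (5/87 + 57/32) = 208698 + 5119/2784 = 581020351/2784 ≈ 2.0870e+5)
39911/76234 - 73736/E = 39911/76234 - 73736/581020351/2784 = 39911*(1/76234) - 73736*2784/581020351 = 39911/76234 - 205281024/581020351 = 7539709645145/44293505438134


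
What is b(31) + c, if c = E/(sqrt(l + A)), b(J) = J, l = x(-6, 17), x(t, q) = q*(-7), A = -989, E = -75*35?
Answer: 31 + 2625*I*sqrt(277)/554 ≈ 31.0 + 78.86*I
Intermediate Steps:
E = -2625
x(t, q) = -7*q
l = -119 (l = -7*17 = -119)
c = 2625*I*sqrt(277)/554 (c = -2625/sqrt(-119 - 989) = -2625*(-I*sqrt(277)/554) = -(-2625)*I*sqrt(277)/554 = 2625*I*sqrt(277)/554 ≈ 78.86*I)
b(31) + c = 31 + 2625*I*sqrt(277)/554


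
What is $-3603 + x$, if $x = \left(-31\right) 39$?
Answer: $-4812$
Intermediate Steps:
$x = -1209$
$-3603 + x = -3603 - 1209 = -4812$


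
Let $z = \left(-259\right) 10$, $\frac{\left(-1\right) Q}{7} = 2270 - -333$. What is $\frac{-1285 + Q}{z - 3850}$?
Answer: $\frac{9753}{3220} \approx 3.0289$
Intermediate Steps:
$Q = -18221$ ($Q = - 7 \left(2270 - -333\right) = - 7 \left(2270 + 333\right) = \left(-7\right) 2603 = -18221$)
$z = -2590$
$\frac{-1285 + Q}{z - 3850} = \frac{-1285 - 18221}{-2590 - 3850} = - \frac{19506}{-6440} = \left(-19506\right) \left(- \frac{1}{6440}\right) = \frac{9753}{3220}$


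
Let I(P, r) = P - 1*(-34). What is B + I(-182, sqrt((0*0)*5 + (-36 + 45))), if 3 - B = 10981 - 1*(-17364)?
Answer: -28490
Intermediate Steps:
B = -28342 (B = 3 - (10981 - 1*(-17364)) = 3 - (10981 + 17364) = 3 - 1*28345 = 3 - 28345 = -28342)
I(P, r) = 34 + P (I(P, r) = P + 34 = 34 + P)
B + I(-182, sqrt((0*0)*5 + (-36 + 45))) = -28342 + (34 - 182) = -28342 - 148 = -28490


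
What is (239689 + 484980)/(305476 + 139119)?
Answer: 724669/444595 ≈ 1.6300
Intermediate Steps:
(239689 + 484980)/(305476 + 139119) = 724669/444595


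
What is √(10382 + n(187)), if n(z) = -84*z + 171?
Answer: I*√5155 ≈ 71.798*I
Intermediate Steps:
n(z) = 171 - 84*z
√(10382 + n(187)) = √(10382 + (171 - 84*187)) = √(10382 + (171 - 15708)) = √(10382 - 15537) = √(-5155) = I*√5155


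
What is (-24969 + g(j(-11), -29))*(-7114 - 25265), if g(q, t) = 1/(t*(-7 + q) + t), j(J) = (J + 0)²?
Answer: 2696251654464/3335 ≈ 8.0847e+8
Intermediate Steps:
j(J) = J²
g(q, t) = 1/(t + t*(-7 + q))
(-24969 + g(j(-11), -29))*(-7114 - 25265) = (-24969 + 1/((-29)*(-6 + (-11)²)))*(-7114 - 25265) = (-24969 - 1/(29*(-6 + 121)))*(-32379) = (-24969 - 1/29/115)*(-32379) = (-24969 - 1/29*1/115)*(-32379) = (-24969 - 1/3335)*(-32379) = -83271616/3335*(-32379) = 2696251654464/3335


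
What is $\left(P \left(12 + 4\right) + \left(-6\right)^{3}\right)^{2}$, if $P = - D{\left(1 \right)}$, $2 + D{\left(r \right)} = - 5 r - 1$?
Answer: $7744$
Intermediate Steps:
$D{\left(r \right)} = -3 - 5 r$ ($D{\left(r \right)} = -2 - \left(1 + 5 r\right) = -3 - 5 r$)
$P = 8$ ($P = - (-3 - 5) = \left(-1\right) \left(-8\right) = 8$)
$\left(P \left(12 + 4\right) + \left(-6\right)^{3}\right)^{2} = \left(8 \left(12 + 4\right) + \left(-6\right)^{3}\right)^{2} = \left(8 \cdot 16 - 216\right)^{2} = \left(128 - 216\right)^{2} = \left(-88\right)^{2} = 7744$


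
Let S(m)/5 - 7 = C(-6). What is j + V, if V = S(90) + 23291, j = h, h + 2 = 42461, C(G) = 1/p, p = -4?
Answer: 263135/4 ≈ 65784.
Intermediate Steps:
C(G) = -¼ (C(G) = 1/(-4) = -¼)
h = 42459 (h = -2 + 42461 = 42459)
j = 42459
S(m) = 135/4 (S(m) = 35 + 5*(-¼) = 35 - 5/4 = 135/4)
V = 93299/4 (V = 135/4 + 23291 = 93299/4 ≈ 23325.)
j + V = 42459 + 93299/4 = 263135/4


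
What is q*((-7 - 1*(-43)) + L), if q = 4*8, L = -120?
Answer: -2688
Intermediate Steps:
q = 32
q*((-7 - 1*(-43)) + L) = 32*((-7 - 1*(-43)) - 120) = 32*((-7 + 43) - 120) = 32*(36 - 120) = 32*(-84) = -2688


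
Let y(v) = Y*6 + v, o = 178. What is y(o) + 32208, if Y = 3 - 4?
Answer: 32380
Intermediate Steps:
Y = -1
y(v) = -6 + v (y(v) = -1*6 + v = -6 + v)
y(o) + 32208 = (-6 + 178) + 32208 = 172 + 32208 = 32380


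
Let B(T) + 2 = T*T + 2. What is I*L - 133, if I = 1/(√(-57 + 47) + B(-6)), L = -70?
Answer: -88109/653 + 35*I*√10/653 ≈ -134.93 + 0.16949*I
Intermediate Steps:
B(T) = T² (B(T) = -2 + (T*T + 2) = -2 + (T² + 2) = -2 + (2 + T²) = T²)
I = 1/(36 + I*√10) (I = 1/(√(-57 + 47) + (-6)²) = 1/(√(-10) + 36) = 1/(I*√10 + 36) = 1/(36 + I*√10) ≈ 0.027565 - 0.0024213*I)
I*L - 133 = (18/653 - I*√10/1306)*(-70) - 133 = (-1260/653 + 35*I*√10/653) - 133 = -88109/653 + 35*I*√10/653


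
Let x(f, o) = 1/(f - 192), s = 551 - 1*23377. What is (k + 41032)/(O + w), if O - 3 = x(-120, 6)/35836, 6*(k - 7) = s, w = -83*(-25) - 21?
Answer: 416314552576/22998971423 ≈ 18.101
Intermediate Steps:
w = 2054 (w = 2075 - 21 = 2054)
s = -22826 (s = 551 - 23377 = -22826)
x(f, o) = 1/(-192 + f)
k = -11392/3 (k = 7 + (1/6)*(-22826) = 7 - 11413/3 = -11392/3 ≈ -3797.3)
O = 33542495/11180832 (O = 3 + 1/(-192 - 120*35836) = 3 + (1/35836)/(-312) = 3 - 1/312*1/35836 = 3 - 1/11180832 = 33542495/11180832 ≈ 3.0000)
(k + 41032)/(O + w) = (-11392/3 + 41032)/(33542495/11180832 + 2054) = 111704/(3*(22998971423/11180832)) = (111704/3)*(11180832/22998971423) = 416314552576/22998971423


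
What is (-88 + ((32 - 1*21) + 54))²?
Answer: 529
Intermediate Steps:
(-88 + ((32 - 1*21) + 54))² = (-88 + ((32 - 21) + 54))² = (-88 + (11 + 54))² = (-88 + 65)² = (-23)² = 529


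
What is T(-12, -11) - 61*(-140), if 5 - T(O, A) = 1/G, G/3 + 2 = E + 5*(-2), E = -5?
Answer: 435796/51 ≈ 8545.0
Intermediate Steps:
G = -51 (G = -6 + 3*(-5 + 5*(-2)) = -6 + 3*(-5 - 10) = -6 + 3*(-15) = -6 - 45 = -51)
T(O, A) = 256/51 (T(O, A) = 5 - 1/(-51) = 5 - 1*(-1/51) = 5 + 1/51 = 256/51)
T(-12, -11) - 61*(-140) = 256/51 - 61*(-140) = 256/51 + 8540 = 435796/51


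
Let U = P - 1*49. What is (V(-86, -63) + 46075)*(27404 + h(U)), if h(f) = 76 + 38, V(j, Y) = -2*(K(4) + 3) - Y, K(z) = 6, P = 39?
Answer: 1269130160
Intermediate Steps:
U = -10 (U = 39 - 1*49 = 39 - 49 = -10)
V(j, Y) = -18 - Y (V(j, Y) = -2*(6 + 3) - Y = -2*9 - Y = -18 - Y)
h(f) = 114
(V(-86, -63) + 46075)*(27404 + h(U)) = ((-18 - 1*(-63)) + 46075)*(27404 + 114) = ((-18 + 63) + 46075)*27518 = (45 + 46075)*27518 = 46120*27518 = 1269130160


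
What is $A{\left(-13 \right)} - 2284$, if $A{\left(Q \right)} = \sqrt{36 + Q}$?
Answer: $-2284 + \sqrt{23} \approx -2279.2$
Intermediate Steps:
$A{\left(-13 \right)} - 2284 = \sqrt{36 - 13} - 2284 = \sqrt{23} - 2284 = -2284 + \sqrt{23}$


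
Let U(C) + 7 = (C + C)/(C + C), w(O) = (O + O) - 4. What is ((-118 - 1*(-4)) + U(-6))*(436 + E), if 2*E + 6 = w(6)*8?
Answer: -55800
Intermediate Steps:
w(O) = -4 + 2*O (w(O) = 2*O - 4 = -4 + 2*O)
E = 29 (E = -3 + ((-4 + 2*6)*8)/2 = -3 + ((-4 + 12)*8)/2 = -3 + (8*8)/2 = -3 + (1/2)*64 = -3 + 32 = 29)
U(C) = -6 (U(C) = -7 + (C + C)/(C + C) = -7 + (2*C)/((2*C)) = -7 + (2*C)*(1/(2*C)) = -7 + 1 = -6)
((-118 - 1*(-4)) + U(-6))*(436 + E) = ((-118 - 1*(-4)) - 6)*(436 + 29) = ((-118 + 4) - 6)*465 = (-114 - 6)*465 = -120*465 = -55800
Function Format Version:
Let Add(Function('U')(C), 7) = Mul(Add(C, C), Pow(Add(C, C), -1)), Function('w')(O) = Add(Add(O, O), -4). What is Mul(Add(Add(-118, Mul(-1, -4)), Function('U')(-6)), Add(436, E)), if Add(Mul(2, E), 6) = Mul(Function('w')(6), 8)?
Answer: -55800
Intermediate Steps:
Function('w')(O) = Add(-4, Mul(2, O)) (Function('w')(O) = Add(Mul(2, O), -4) = Add(-4, Mul(2, O)))
E = 29 (E = Add(-3, Mul(Rational(1, 2), Mul(Add(-4, Mul(2, 6)), 8))) = Add(-3, Mul(Rational(1, 2), Mul(Add(-4, 12), 8))) = Add(-3, Mul(Rational(1, 2), Mul(8, 8))) = Add(-3, Mul(Rational(1, 2), 64)) = Add(-3, 32) = 29)
Function('U')(C) = -6 (Function('U')(C) = Add(-7, Mul(Add(C, C), Pow(Add(C, C), -1))) = Add(-7, Mul(Mul(2, C), Pow(Mul(2, C), -1))) = Add(-7, Mul(Mul(2, C), Mul(Rational(1, 2), Pow(C, -1)))) = Add(-7, 1) = -6)
Mul(Add(Add(-118, Mul(-1, -4)), Function('U')(-6)), Add(436, E)) = Mul(Add(Add(-118, Mul(-1, -4)), -6), Add(436, 29)) = Mul(Add(Add(-118, 4), -6), 465) = Mul(Add(-114, -6), 465) = Mul(-120, 465) = -55800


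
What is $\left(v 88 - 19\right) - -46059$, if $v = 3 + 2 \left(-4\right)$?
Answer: $45600$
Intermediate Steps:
$v = -5$ ($v = 3 - 8 = -5$)
$\left(v 88 - 19\right) - -46059 = \left(\left(-5\right) 88 - 19\right) - -46059 = \left(-440 - 19\right) + 46059 = -459 + 46059 = 45600$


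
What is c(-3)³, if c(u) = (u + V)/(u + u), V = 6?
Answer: -⅛ ≈ -0.12500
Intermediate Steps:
c(u) = (6 + u)/(2*u) (c(u) = (u + 6)/(u + u) = (6 + u)/((2*u)) = (6 + u)*(1/(2*u)) = (6 + u)/(2*u))
c(-3)³ = ((½)*(6 - 3)/(-3))³ = ((½)*(-⅓)*3)³ = (-½)³ = -⅛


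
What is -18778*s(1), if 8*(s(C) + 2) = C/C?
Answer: 140835/4 ≈ 35209.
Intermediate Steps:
s(C) = -15/8 (s(C) = -2 + (C/C)/8 = -2 + (⅛)*1 = -2 + ⅛ = -15/8)
-18778*s(1) = -18778*(-15/8) = 140835/4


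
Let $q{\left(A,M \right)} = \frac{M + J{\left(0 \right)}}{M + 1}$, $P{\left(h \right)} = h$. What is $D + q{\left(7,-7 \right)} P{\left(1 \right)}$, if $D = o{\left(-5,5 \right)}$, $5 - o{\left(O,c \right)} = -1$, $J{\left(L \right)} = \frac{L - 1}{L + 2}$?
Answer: $\frac{29}{4} \approx 7.25$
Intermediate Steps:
$J{\left(L \right)} = \frac{-1 + L}{2 + L}$
$o{\left(O,c \right)} = 6$ ($o{\left(O,c \right)} = 5 - -1 = 5 + 1 = 6$)
$D = 6$
$q{\left(A,M \right)} = \frac{- \frac{1}{2} + M}{1 + M}$ ($q{\left(A,M \right)} = \frac{M + \frac{-1 + 0}{2 + 0}}{M + 1} = \frac{M + \frac{1}{2} \left(-1\right)}{1 + M} = \frac{M - \frac{1}{2}}{1 + M} = \frac{- \frac{1}{2} + M}{1 + M}$)
$D + q{\left(7,-7 \right)} P{\left(1 \right)} = 6 + \frac{- \frac{1}{2} - 7}{1 - 7} \cdot 1 = 6 + \frac{1}{-6} \left(- \frac{15}{2}\right) 1 = 6 + \left(- \frac{1}{6}\right) \left(- \frac{15}{2}\right) 1 = 6 + \frac{5}{4} \cdot 1 = 6 + \frac{5}{4} = \frac{29}{4}$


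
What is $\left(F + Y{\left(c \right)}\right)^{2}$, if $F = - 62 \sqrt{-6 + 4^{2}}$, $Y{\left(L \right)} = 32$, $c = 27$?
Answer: $39464 - 3968 \sqrt{10} \approx 26916.0$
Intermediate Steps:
$F = - 62 \sqrt{10}$ ($F = - 62 \sqrt{-6 + 16} = - 62 \sqrt{10} \approx -196.06$)
$\left(F + Y{\left(c \right)}\right)^{2} = \left(- 62 \sqrt{10} + 32\right)^{2} = \left(32 - 62 \sqrt{10}\right)^{2}$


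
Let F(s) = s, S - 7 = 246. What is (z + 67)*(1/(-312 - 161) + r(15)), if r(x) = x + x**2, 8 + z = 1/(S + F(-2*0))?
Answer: 1694611632/119669 ≈ 14161.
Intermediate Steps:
S = 253 (S = 7 + 246 = 253)
z = -2023/253 (z = -8 + 1/(253 - 2*0) = -8 + 1/(253 + 0) = -8 + 1/253 = -2023/253 ≈ -7.9960)
(z + 67)*(1/(-312 - 161) + r(15)) = (-2023/253 + 67)*(1/(-312 - 161) + 15*(1 + 15)) = 14928*(1/(-473) + 15*16)/253 = 14928*(-1/473 + 240)/253 = (14928/253)*(113519/473) = 1694611632/119669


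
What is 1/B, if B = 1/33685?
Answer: 33685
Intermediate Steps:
B = 1/33685 ≈ 2.9687e-5
1/B = 1/(1/33685) = 33685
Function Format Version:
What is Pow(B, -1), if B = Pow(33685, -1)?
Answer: 33685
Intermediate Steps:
B = Rational(1, 33685) ≈ 2.9687e-5
Pow(B, -1) = Pow(Rational(1, 33685), -1) = 33685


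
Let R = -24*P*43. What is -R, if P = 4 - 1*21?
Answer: -17544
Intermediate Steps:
P = -17 (P = 4 - 21 = -17)
R = 17544 (R = -24*(-17)*43 = 408*43 = 17544)
-R = -1*17544 = -17544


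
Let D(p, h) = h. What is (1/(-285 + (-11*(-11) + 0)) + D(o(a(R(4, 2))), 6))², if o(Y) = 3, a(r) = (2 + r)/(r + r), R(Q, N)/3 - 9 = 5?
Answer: 966289/26896 ≈ 35.927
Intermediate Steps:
R(Q, N) = 42 (R(Q, N) = 27 + 3*5 = 27 + 15 = 42)
a(r) = (2 + r)/(2*r) (a(r) = (2 + r)/((2*r)) = (2 + r)*(1/(2*r)) = (2 + r)/(2*r))
(1/(-285 + (-11*(-11) + 0)) + D(o(a(R(4, 2))), 6))² = (1/(-285 + (-11*(-11) + 0)) + 6)² = (1/(-285 + (121 + 0)) + 6)² = (1/(-285 + 121) + 6)² = (1/(-164) + 6)² = (-1/164 + 6)² = (983/164)² = 966289/26896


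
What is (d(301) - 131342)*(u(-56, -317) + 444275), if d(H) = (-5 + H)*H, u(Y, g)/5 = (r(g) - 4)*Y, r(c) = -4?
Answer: -18863472690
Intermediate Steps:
u(Y, g) = -40*Y (u(Y, g) = 5*((-4 - 4)*Y) = 5*(-8*Y) = -40*Y)
d(H) = H*(-5 + H)
(d(301) - 131342)*(u(-56, -317) + 444275) = (301*(-5 + 301) - 131342)*(-40*(-56) + 444275) = (301*296 - 131342)*(2240 + 444275) = (89096 - 131342)*446515 = -42246*446515 = -18863472690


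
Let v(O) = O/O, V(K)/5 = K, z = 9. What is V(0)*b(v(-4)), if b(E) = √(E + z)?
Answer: 0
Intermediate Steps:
V(K) = 5*K
v(O) = 1
b(E) = √(9 + E) (b(E) = √(E + 9) = √(9 + E))
V(0)*b(v(-4)) = (5*0)*√(9 + 1) = 0*√10 = 0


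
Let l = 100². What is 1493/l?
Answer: 1493/10000 ≈ 0.14930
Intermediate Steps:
l = 10000
1493/l = 1493/10000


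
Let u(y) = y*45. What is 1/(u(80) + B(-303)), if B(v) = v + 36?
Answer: 1/3333 ≈ 0.00030003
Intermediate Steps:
B(v) = 36 + v
u(y) = 45*y
1/(u(80) + B(-303)) = 1/(45*80 + (36 - 303)) = 1/(3600 - 267) = 1/3333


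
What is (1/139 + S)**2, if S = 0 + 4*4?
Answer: 4950625/19321 ≈ 256.23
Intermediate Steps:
S = 16 (S = 0 + 16 = 16)
(1/139 + S)**2 = (1/139 + 16)**2 = (2225/139)**2 = 4950625/19321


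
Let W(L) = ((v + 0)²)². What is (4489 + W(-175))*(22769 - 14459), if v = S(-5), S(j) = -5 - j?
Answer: 37303590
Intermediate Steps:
v = 0 (v = -5 - 1*(-5) = -5 + 5 = 0)
W(L) = 0 (W(L) = ((0 + 0)²)² = (0²)² = 0² = 0)
(4489 + W(-175))*(22769 - 14459) = (4489 + 0)*(22769 - 14459) = 4489*8310 = 37303590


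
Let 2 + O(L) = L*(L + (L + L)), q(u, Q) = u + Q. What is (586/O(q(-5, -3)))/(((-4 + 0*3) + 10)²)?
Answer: 293/3420 ≈ 0.085672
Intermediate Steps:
q(u, Q) = Q + u
O(L) = -2 + 3*L² (O(L) = -2 + L*(L + (L + L)) = -2 + L*(L + 2*L) = -2 + L*(3*L) = -2 + 3*L²)
(586/O(q(-5, -3)))/(((-4 + 0*3) + 10)²) = (586/(-2 + 3*(-3 - 5)²))/(((-4 + 0*3) + 10)²) = (586/(-2 + 3*(-8)²))/(((-4 + 0) + 10)²) = (586/(-2 + 3*64))/((-4 + 10)²) = (586/(-2 + 192))/(6²) = (586/190)/36 = (586*(1/190))*(1/36) = (293/95)*(1/36) = 293/3420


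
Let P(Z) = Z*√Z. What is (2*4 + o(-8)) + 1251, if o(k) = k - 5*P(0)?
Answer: 1251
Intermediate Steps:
P(Z) = Z^(3/2)
o(k) = k (o(k) = k - 5*0^(3/2) = k - 5*0 = k + 0 = k)
(2*4 + o(-8)) + 1251 = (2*4 - 8) + 1251 = (8 - 8) + 1251 = 0 + 1251 = 1251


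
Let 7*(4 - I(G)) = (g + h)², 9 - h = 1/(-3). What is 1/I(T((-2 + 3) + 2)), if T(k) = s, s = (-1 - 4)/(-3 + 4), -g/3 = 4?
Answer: 63/188 ≈ 0.33511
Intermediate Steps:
g = -12 (g = -3*4 = -12)
s = -5 (s = -5/1 = -5*1 = -5)
T(k) = -5
h = 28/3 (h = 9 - 1/(-3) = 9 - 1*(-⅓) = 9 + ⅓ = 28/3 ≈ 9.3333)
I(G) = 188/63 (I(G) = 4 - (-12 + 28/3)²/7 = 4 - (-8/3)²/7 = 4 - ⅐*64/9 = 4 - 64/63 = 188/63)
1/I(T((-2 + 3) + 2)) = 1/(188/63) = 63/188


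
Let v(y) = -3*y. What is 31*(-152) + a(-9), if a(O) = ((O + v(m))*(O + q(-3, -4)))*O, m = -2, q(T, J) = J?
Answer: -5063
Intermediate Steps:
a(O) = O*(-4 + O)*(6 + O) (a(O) = ((O - 3*(-2))*(O - 4))*O = ((O + 6)*(-4 + O))*O = ((6 + O)*(-4 + O))*O = ((-4 + O)*(6 + O))*O = O*(-4 + O)*(6 + O))
31*(-152) + a(-9) = 31*(-152) - 9*(-24 + (-9)² + 2*(-9)) = -4712 - 9*(-24 + 81 - 18) = -4712 - 9*39 = -4712 - 351 = -5063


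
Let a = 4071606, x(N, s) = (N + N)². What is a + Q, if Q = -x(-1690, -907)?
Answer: -7352794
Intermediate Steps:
x(N, s) = 4*N² (x(N, s) = (2*N)² = 4*N²)
Q = -11424400 (Q = -4*(-1690)² = -4*2856100 = -1*11424400 = -11424400)
a + Q = 4071606 - 11424400 = -7352794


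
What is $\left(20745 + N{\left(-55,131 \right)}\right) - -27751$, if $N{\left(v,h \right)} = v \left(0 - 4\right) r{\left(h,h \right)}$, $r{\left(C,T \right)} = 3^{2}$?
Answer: $50476$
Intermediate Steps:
$r{\left(C,T \right)} = 9$
$N{\left(v,h \right)} = - 36 v$ ($N{\left(v,h \right)} = v \left(0 - 4\right) 9 = v \left(-4\right) 9 = - 4 v 9 = - 36 v$)
$\left(20745 + N{\left(-55,131 \right)}\right) - -27751 = \left(20745 - -1980\right) - -27751 = \left(20745 + 1980\right) + 27751 = 22725 + 27751 = 50476$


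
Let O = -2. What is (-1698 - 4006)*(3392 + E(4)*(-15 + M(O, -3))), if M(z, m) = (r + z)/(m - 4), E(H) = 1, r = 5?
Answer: -134819744/7 ≈ -1.9260e+7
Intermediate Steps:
M(z, m) = (5 + z)/(-4 + m) (M(z, m) = (5 + z)/(m - 4) = (5 + z)/(-4 + m))
(-1698 - 4006)*(3392 + E(4)*(-15 + M(O, -3))) = (-1698 - 4006)*(3392 + 1*(-15 + (5 - 2)/(-4 - 3))) = -5704*(3392 + 1*(-15 + 3/(-7))) = -5704*(3392 + 1*(-15 - 1/7*3)) = -5704*(3392 + 1*(-15 - 3/7)) = -5704*(3392 + 1*(-108/7)) = -5704*(3392 - 108/7) = -5704*23636/7 = -134819744/7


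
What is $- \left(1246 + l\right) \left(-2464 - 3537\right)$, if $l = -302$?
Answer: $5664944$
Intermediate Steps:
$- \left(1246 + l\right) \left(-2464 - 3537\right) = - \left(1246 - 302\right) \left(-2464 - 3537\right) = - 944 \left(-6001\right) = \left(-1\right) \left(-5664944\right) = 5664944$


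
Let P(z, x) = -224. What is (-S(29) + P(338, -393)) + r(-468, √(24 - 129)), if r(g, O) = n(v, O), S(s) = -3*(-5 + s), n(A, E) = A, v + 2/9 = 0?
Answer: -1370/9 ≈ -152.22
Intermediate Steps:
v = -2/9 (v = -2/9 + 0 = -2/9 ≈ -0.22222)
S(s) = 15 - 3*s
r(g, O) = -2/9
(-S(29) + P(338, -393)) + r(-468, √(24 - 129)) = (-(15 - 3*29) - 224) - 2/9 = (-(15 - 87) - 224) - 2/9 = (-1*(-72) - 224) - 2/9 = (72 - 224) - 2/9 = -152 - 2/9 = -1370/9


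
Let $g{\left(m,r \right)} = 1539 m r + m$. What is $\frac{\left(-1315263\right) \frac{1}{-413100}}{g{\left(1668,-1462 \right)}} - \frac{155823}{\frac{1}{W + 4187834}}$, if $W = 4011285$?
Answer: $- \frac{660259315156979535693302821}{516792004621200} \approx -1.2776 \cdot 10^{12}$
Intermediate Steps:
$g{\left(m,r \right)} = m + 1539 m r$ ($g{\left(m,r \right)} = 1539 m r + m = m + 1539 m r$)
$\frac{\left(-1315263\right) \frac{1}{-413100}}{g{\left(1668,-1462 \right)}} - \frac{155823}{\frac{1}{W + 4187834}} = \frac{\left(-1315263\right) \frac{1}{-413100}}{1668 \left(1 + 1539 \left(-1462\right)\right)} - \frac{155823}{\frac{1}{4011285 + 4187834}} = \frac{\left(-1315263\right) \left(- \frac{1}{413100}\right)}{1668 \left(1 - 2250018\right)} - \frac{155823}{\frac{1}{8199119}} = \frac{438421}{137700 \cdot 1668 \left(-2250017\right)} - 155823 \frac{1}{\frac{1}{8199119}} = \frac{438421}{137700 \left(-3753028356\right)} - 1277611319937 = \frac{438421}{137700} \left(- \frac{1}{3753028356}\right) - 1277611319937 = - \frac{438421}{516792004621200} - 1277611319937 = - \frac{660259315156979535693302821}{516792004621200}$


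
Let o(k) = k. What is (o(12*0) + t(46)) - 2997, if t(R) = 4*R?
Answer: -2813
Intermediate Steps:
(o(12*0) + t(46)) - 2997 = (12*0 + 4*46) - 2997 = (0 + 184) - 2997 = 184 - 2997 = -2813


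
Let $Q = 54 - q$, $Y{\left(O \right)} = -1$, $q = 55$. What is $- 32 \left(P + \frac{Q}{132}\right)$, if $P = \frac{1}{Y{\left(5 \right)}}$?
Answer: $\frac{1064}{33} \approx 32.242$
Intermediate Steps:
$Q = -1$ ($Q = 54 - 55 = -1$)
$P = -1$ ($P = \frac{1}{-1} = -1$)
$- 32 \left(P + \frac{Q}{132}\right) = - 32 \left(-1 - \frac{1}{132}\right) = \left(-32\right) \left(- \frac{133}{132}\right) = \frac{1064}{33}$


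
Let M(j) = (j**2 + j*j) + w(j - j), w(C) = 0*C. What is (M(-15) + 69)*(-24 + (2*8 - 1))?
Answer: -4671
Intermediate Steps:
w(C) = 0
M(j) = 2*j**2 (M(j) = (j**2 + j*j) + 0 = (j**2 + j**2) + 0 = 2*j**2 + 0 = 2*j**2)
(M(-15) + 69)*(-24 + (2*8 - 1)) = (2*(-15)**2 + 69)*(-24 + (2*8 - 1)) = (2*225 + 69)*(-24 + (16 - 1)) = (450 + 69)*(-24 + 15) = 519*(-9) = -4671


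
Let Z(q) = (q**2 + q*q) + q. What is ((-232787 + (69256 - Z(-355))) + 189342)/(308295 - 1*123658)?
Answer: -225884/184637 ≈ -1.2234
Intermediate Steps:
Z(q) = q + 2*q**2 (Z(q) = (q**2 + q**2) + q = 2*q**2 + q = q + 2*q**2)
((-232787 + (69256 - Z(-355))) + 189342)/(308295 - 1*123658) = ((-232787 + (69256 - (-355)*(1 + 2*(-355)))) + 189342)/(308295 - 1*123658) = ((-232787 + (69256 - (-355)*(1 - 710))) + 189342)/(308295 - 123658) = ((-232787 + (69256 - (-355)*(-709))) + 189342)/184637 = ((-232787 + (69256 - 1*251695)) + 189342)*(1/184637) = ((-232787 + (69256 - 251695)) + 189342)*(1/184637) = ((-232787 - 182439) + 189342)*(1/184637) = (-415226 + 189342)*(1/184637) = -225884*1/184637 = -225884/184637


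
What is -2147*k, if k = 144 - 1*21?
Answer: -264081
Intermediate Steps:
k = 123 (k = 144 - 21 = 123)
-2147*k = -2147*123 = -264081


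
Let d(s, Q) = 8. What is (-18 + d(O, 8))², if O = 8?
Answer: 100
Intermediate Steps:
(-18 + d(O, 8))² = (-18 + 8)² = (-10)² = 100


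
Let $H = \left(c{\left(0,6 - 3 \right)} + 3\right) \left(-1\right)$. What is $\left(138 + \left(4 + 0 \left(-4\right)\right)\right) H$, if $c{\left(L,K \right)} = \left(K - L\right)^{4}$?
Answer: $-11928$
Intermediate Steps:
$H = -84$ ($H = \left(\left(\left(6 - 3\right) - 0\right)^{4} + 3\right) \left(-1\right) = \left(\left(\left(6 - 3\right) + 0\right)^{4} + 3\right) \left(-1\right) = \left(\left(3 + 0\right)^{4} + 3\right) \left(-1\right) = \left(3^{4} + 3\right) \left(-1\right) = \left(81 + 3\right) \left(-1\right) = 84 \left(-1\right) = -84$)
$\left(138 + \left(4 + 0 \left(-4\right)\right)\right) H = \left(138 + \left(4 + 0 \left(-4\right)\right)\right) \left(-84\right) = \left(138 + \left(4 + 0\right)\right) \left(-84\right) = \left(138 + 4\right) \left(-84\right) = 142 \left(-84\right) = -11928$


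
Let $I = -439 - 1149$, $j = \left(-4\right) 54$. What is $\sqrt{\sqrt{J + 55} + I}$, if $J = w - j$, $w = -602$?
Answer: $\sqrt{-1588 + i \sqrt{331}} \approx 0.2283 + 39.85 i$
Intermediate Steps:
$j = -216$
$J = -386$ ($J = -602 - -216 = -602 + 216 = -386$)
$I = -1588$
$\sqrt{\sqrt{J + 55} + I} = \sqrt{\sqrt{-386 + 55} - 1588} = \sqrt{\sqrt{-331} - 1588} = \sqrt{i \sqrt{331} - 1588} = \sqrt{-1588 + i \sqrt{331}}$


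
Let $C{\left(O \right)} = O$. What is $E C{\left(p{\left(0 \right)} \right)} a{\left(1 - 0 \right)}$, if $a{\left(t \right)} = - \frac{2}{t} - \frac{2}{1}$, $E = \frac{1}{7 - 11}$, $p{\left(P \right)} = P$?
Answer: $0$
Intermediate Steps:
$E = - \frac{1}{4}$ ($E = \frac{1}{-4} = - \frac{1}{4} \approx -0.25$)
$a{\left(t \right)} = -2 - \frac{2}{t}$ ($a{\left(t \right)} = - \frac{2}{t} - 2 = -2 - \frac{2}{t}$)
$E C{\left(p{\left(0 \right)} \right)} a{\left(1 - 0 \right)} = \left(- \frac{1}{4}\right) 0 \left(-2 - \frac{2}{1 - 0}\right) = 0 \left(-2 - \frac{2}{1 + 0}\right) = 0 \left(-2 - \frac{2}{1}\right) = 0 \left(-2 - 2\right) = 0 \left(-4\right) = 0$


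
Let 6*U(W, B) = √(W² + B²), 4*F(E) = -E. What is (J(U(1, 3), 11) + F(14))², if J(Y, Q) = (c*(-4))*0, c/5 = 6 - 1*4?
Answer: 49/4 ≈ 12.250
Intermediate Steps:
c = 10 (c = 5*(6 - 1*4) = 5*(6 - 4) = 5*2 = 10)
F(E) = -E/4 (F(E) = (-E)/4 = -E/4)
U(W, B) = √(B² + W²)/6 (U(W, B) = √(W² + B²)/6 = √(B² + W²)/6)
J(Y, Q) = 0 (J(Y, Q) = (10*(-4))*0 = -40*0 = 0)
(J(U(1, 3), 11) + F(14))² = (0 - ¼*14)² = (0 - 7/2)² = (-7/2)² = 49/4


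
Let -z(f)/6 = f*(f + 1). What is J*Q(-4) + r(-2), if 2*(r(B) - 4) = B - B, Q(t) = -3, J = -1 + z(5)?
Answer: 547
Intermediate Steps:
z(f) = -6*f*(1 + f) (z(f) = -6*f*(f + 1) = -6*f*(1 + f))
J = -181 (J = -1 - 6*5*(1 + 5) = -1 - 6*5*6 = -1 - 180 = -181)
r(B) = 4 (r(B) = 4 + (B - B)/2 = 4 + (1/2)*0 = 4 + 0 = 4)
J*Q(-4) + r(-2) = -181*(-3) + 4 = 543 + 4 = 547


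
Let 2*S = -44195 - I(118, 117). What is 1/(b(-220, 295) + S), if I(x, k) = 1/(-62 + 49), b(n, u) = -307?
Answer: -13/291258 ≈ -4.4634e-5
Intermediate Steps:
I(x, k) = -1/13 (I(x, k) = 1/(-13) = -1/13)
S = -287267/13 (S = (-44195 - 1*(-1/13))/2 = (-44195 + 1/13)/2 = (½)*(-574534/13) = -287267/13 ≈ -22097.)
1/(b(-220, 295) + S) = 1/(-307 - 287267/13) = 1/(-291258/13) = -13/291258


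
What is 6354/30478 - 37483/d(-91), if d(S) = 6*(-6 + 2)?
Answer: 571279685/365736 ≈ 1562.0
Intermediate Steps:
d(S) = -24 (d(S) = 6*(-4) = -24)
6354/30478 - 37483/d(-91) = 6354/30478 - 37483/(-24) = 6354*(1/30478) - 37483*(-1/24) = 3177/15239 + 37483/24 = 571279685/365736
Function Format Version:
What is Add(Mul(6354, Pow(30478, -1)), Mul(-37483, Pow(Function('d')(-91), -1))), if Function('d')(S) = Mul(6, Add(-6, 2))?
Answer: Rational(571279685, 365736) ≈ 1562.0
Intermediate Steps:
Function('d')(S) = -24 (Function('d')(S) = Mul(6, -4) = -24)
Add(Mul(6354, Pow(30478, -1)), Mul(-37483, Pow(Function('d')(-91), -1))) = Add(Mul(6354, Pow(30478, -1)), Mul(-37483, Pow(-24, -1))) = Add(Mul(6354, Rational(1, 30478)), Mul(-37483, Rational(-1, 24))) = Add(Rational(3177, 15239), Rational(37483, 24)) = Rational(571279685, 365736)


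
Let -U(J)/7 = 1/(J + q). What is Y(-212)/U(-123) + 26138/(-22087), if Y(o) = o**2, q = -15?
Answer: 136989398698/154609 ≈ 8.8604e+5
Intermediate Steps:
U(J) = -7/(-15 + J) (U(J) = -7/(J - 15) = -7/(-15 + J))
Y(-212)/U(-123) + 26138/(-22087) = (-212)**2/((-7/(-15 - 123))) + 26138/(-22087) = 44944/((-7/(-138))) + 26138*(-1/22087) = 44944/((-7*(-1/138))) - 26138/22087 = 44944/(7/138) - 26138/22087 = 44944*(138/7) - 26138/22087 = 6202272/7 - 26138/22087 = 136989398698/154609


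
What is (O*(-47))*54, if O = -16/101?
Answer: 40608/101 ≈ 402.06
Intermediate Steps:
O = -16/101 (O = -16*1/101 = -16/101 ≈ -0.15842)
(O*(-47))*54 = -16/101*(-47)*54 = (752/101)*54 = 40608/101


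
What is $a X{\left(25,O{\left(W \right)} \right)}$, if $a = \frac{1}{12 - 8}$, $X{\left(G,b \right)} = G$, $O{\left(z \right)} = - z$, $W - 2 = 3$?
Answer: $\frac{25}{4} \approx 6.25$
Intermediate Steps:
$W = 5$ ($W = 2 + 3 = 5$)
$a = \frac{1}{4} \approx 0.25$
$a X{\left(25,O{\left(W \right)} \right)} = \frac{1}{4} \cdot 25 = \frac{25}{4}$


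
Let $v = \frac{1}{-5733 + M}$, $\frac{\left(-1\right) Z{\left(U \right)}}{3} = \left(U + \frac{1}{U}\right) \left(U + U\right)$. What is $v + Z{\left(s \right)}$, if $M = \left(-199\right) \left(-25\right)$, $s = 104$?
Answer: $- \frac{49195717}{758} \approx -64902.0$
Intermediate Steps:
$M = 4975$
$Z{\left(U \right)} = - 6 U \left(U + \frac{1}{U}\right)$ ($Z{\left(U \right)} = - 3 \left(U + \frac{1}{U}\right) \left(U + U\right) = - 3 \left(U + \frac{1}{U}\right) 2 U = - 3 \cdot 2 U \left(U + \frac{1}{U}\right) = - 6 U \left(U + \frac{1}{U}\right)$)
$v = - \frac{1}{758}$ ($v = \frac{1}{-5733 + 4975} = \frac{1}{-758} = - \frac{1}{758} \approx -0.0013193$)
$v + Z{\left(s \right)} = - \frac{1}{758} - \left(6 + 6 \cdot 104^{2}\right) = - \frac{1}{758} - 64902 = - \frac{49195717}{758}$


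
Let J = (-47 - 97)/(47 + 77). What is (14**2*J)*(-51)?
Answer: 359856/31 ≈ 11608.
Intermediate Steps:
J = -36/31 (J = -144/124 = -144*1/124 = -36/31 ≈ -1.1613)
(14**2*J)*(-51) = (14**2*(-36/31))*(-51) = (196*(-36/31))*(-51) = -7056/31*(-51) = 359856/31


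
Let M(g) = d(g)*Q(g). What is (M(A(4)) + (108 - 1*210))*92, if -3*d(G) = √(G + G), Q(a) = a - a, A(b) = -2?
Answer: -9384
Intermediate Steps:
Q(a) = 0
d(G) = -√2*√G/3 (d(G) = -√(G + G)/3 = -√2*√G/3)
M(g) = 0 (M(g) = -√2*√g/3*0 = 0)
(M(A(4)) + (108 - 1*210))*92 = (0 + (108 - 1*210))*92 = (0 + (108 - 210))*92 = (0 - 102)*92 = -102*92 = -9384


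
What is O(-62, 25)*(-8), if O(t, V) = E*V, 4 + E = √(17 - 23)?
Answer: 800 - 200*I*√6 ≈ 800.0 - 489.9*I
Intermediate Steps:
E = -4 + I*√6 (E = -4 + √(17 - 23) = -4 + √(-6) = -4 + I*√6 ≈ -4.0 + 2.4495*I)
O(t, V) = V*(-4 + I*√6) (O(t, V) = (-4 + I*√6)*V = V*(-4 + I*√6))
O(-62, 25)*(-8) = (25*(-4 + I*√6))*(-8) = (-100 + 25*I*√6)*(-8) = 800 - 200*I*√6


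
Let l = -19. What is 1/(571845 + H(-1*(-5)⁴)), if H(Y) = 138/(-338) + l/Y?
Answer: 105625/60401088211 ≈ 1.7487e-6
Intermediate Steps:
H(Y) = -69/169 - 19/Y (H(Y) = 138/(-338) - 19/Y = 138*(-1/338) - 19/Y = -69/169 - 19/Y)
1/(571845 + H(-1*(-5)⁴)) = 1/(571845 + (-69/169 - 19/((-1*(-5)⁴)))) = 1/(571845 + (-69/169 - 19/((-1*625)))) = 1/(571845 + (-69/169 - 19/(-625))) = 1/(571845 + (-69/169 - 19*(-1/625))) = 1/(571845 + (-69/169 + 19/625)) = 1/(571845 - 39914/105625) = 1/(60401088211/105625) = 105625/60401088211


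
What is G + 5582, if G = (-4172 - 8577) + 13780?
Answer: 6613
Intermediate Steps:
G = 1031 (G = -12749 + 13780 = 1031)
G + 5582 = 1031 + 5582 = 6613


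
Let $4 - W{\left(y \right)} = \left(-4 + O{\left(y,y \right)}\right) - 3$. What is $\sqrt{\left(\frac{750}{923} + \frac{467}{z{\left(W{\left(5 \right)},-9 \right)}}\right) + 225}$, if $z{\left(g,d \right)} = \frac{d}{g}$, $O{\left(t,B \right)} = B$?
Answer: $\frac{i \sqrt{655718583}}{2769} \approx 9.2477 i$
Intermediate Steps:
$W{\left(y \right)} = 11 - y$ ($W{\left(y \right)} = 4 - \left(\left(-4 + y\right) - 3\right) = 4 - \left(-7 + y\right) = 11 - y$)
$\sqrt{\left(\frac{750}{923} + \frac{467}{z{\left(W{\left(5 \right)},-9 \right)}}\right) + 225} = \sqrt{\left(\frac{750}{923} + \frac{467}{\left(-9\right) \frac{1}{11 - 5}}\right) + 225} = \sqrt{\left(750 \cdot \frac{1}{923} + \frac{467}{\left(-9\right) \frac{1}{11 - 5}}\right) + 225} = \sqrt{\left(\frac{750}{923} + \frac{467}{\left(-9\right) \frac{1}{6}}\right) + 225} = \sqrt{\left(\frac{750}{923} + \frac{467}{- \frac{3}{2}}\right) + 225} = \sqrt{\left(\frac{750}{923} + 467 \left(- \frac{2}{3}\right)\right) + 225} = \sqrt{\left(\frac{750}{923} - \frac{934}{3}\right) + 225} = \sqrt{- \frac{859832}{2769} + 225} = \sqrt{- \frac{236807}{2769}} = \frac{i \sqrt{655718583}}{2769}$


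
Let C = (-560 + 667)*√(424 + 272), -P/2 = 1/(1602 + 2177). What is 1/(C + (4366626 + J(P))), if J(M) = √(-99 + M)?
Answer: 3779/(16501479654 + 808706*√174 + I*√1413810817) ≈ 2.2886e-7 - 5.2115e-13*I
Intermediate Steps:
P = -2/3779 (P = -2/(1602 + 2177) = -2/3779 ≈ -0.00052924)
C = 214*√174 (C = 107*√696 = 107*(2*√174) = 214*√174 ≈ 2822.9)
1/(C + (4366626 + J(P))) = 1/(214*√174 + (4366626 + √(-99 - 2/3779))) = 1/(214*√174 + (4366626 + √(-374123/3779))) = 1/(214*√174 + (4366626 + I*√1413810817/3779)) = 1/(4366626 + 214*√174 + I*√1413810817/3779)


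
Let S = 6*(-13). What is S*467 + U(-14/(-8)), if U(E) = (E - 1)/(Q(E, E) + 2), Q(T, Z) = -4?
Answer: -291411/8 ≈ -36426.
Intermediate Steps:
S = -78
U(E) = ½ - E/2 (U(E) = (E - 1)/(-4 + 2) = (-1 + E)/(-2) = (-1 + E)*(-½) = ½ - E/2)
S*467 + U(-14/(-8)) = -78*467 + (½ - (-7)/(-8)) = -36426 + (½ - (-7)*(-1)/8) = -36426 + (½ - ½*7/4) = -36426 + (½ - 7/8) = -36426 - 3/8 = -291411/8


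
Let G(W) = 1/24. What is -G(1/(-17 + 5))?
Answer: -1/24 ≈ -0.041667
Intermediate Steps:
G(W) = 1/24
-G(1/(-17 + 5)) = -1*1/24 = -1/24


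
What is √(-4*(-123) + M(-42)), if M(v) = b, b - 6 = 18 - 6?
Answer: √510 ≈ 22.583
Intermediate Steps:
b = 18 (b = 6 + (18 - 6) = 6 + 12 = 18)
M(v) = 18
√(-4*(-123) + M(-42)) = √(-4*(-123) + 18) = √(492 + 18) = √510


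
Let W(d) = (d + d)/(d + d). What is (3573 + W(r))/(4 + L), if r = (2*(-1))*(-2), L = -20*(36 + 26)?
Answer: -1787/618 ≈ -2.8916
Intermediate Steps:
L = -1240 (L = -20*62 = -1240)
r = 4 (r = -2*(-2) = 4)
W(d) = 1 (W(d) = (2*d)/((2*d)) = (2*d)*(1/(2*d)) = 1)
(3573 + W(r))/(4 + L) = (3573 + 1)/(4 - 1240) = 3574/(-1236) = 3574*(-1/1236) = -1787/618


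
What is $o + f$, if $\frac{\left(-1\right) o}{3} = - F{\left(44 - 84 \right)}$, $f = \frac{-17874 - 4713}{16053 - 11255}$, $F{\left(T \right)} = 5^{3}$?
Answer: $\frac{1776663}{4798} \approx 370.29$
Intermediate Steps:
$F{\left(T \right)} = 125$
$f = - \frac{22587}{4798} \approx -4.7076$
$o = 375$ ($o = - 3 \left(\left(-1\right) 125\right) = \left(-3\right) \left(-125\right) = 375$)
$o + f = 375 - \frac{22587}{4798} = \frac{1776663}{4798}$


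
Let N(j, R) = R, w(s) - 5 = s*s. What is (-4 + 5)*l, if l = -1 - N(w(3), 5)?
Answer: -6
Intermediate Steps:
w(s) = 5 + s² (w(s) = 5 + s*s = 5 + s²)
l = -6 (l = -1 - 1*5 = -1 - 5 = -6)
(-4 + 5)*l = (-4 + 5)*(-6) = 1*(-6) = -6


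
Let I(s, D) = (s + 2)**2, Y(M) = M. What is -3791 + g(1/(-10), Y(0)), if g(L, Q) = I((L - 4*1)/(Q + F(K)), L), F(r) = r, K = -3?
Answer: -3401699/900 ≈ -3779.7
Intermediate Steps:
I(s, D) = (2 + s)**2
g(L, Q) = (2 + (-4 + L)/(-3 + Q))**2 (g(L, Q) = (2 + (L - 4*1)/(Q - 3))**2 = (2 + (L - 4)/(-3 + Q))**2 = (2 + (-4 + L)/(-3 + Q))**2)
-3791 + g(1/(-10), Y(0)) = -3791 + (-10 + 1/(-10) + 2*0)**2/(-3 + 0)**2 = -3791 + (-10 - 1/10 + 0)**2/(-3)**2 = -3791 + (-101/10)**2/9 = -3791 + (1/9)*(10201/100) = -3791 + 10201/900 = -3401699/900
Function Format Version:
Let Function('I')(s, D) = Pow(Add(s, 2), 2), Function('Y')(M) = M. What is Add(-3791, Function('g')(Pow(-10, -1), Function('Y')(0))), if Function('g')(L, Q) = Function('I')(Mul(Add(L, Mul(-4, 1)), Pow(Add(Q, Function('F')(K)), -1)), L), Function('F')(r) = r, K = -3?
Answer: Rational(-3401699, 900) ≈ -3779.7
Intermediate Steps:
Function('I')(s, D) = Pow(Add(2, s), 2)
Function('g')(L, Q) = Pow(Add(2, Mul(Pow(Add(-3, Q), -1), Add(-4, L))), 2) (Function('g')(L, Q) = Pow(Add(2, Mul(Add(L, Mul(-4, 1)), Pow(Add(Q, -3), -1))), 2) = Pow(Add(2, Mul(Add(L, -4), Pow(Add(-3, Q), -1))), 2) = Pow(Add(2, Mul(Add(-4, L), Pow(Add(-3, Q), -1))), 2) = Pow(Add(2, Mul(Pow(Add(-3, Q), -1), Add(-4, L))), 2))
Add(-3791, Function('g')(Pow(-10, -1), Function('Y')(0))) = Add(-3791, Mul(Pow(Add(-3, 0), -2), Pow(Add(-10, Pow(-10, -1), Mul(2, 0)), 2))) = Add(-3791, Mul(Pow(-3, -2), Pow(Add(-10, Rational(-1, 10), 0), 2))) = Add(-3791, Mul(Rational(1, 9), Pow(Rational(-101, 10), 2))) = Add(-3791, Mul(Rational(1, 9), Rational(10201, 100))) = Add(-3791, Rational(10201, 900)) = Rational(-3401699, 900)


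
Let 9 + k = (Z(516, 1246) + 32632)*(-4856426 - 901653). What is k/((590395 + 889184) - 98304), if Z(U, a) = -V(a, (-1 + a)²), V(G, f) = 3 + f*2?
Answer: 706498097770/55251 ≈ 1.2787e+7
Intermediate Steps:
V(G, f) = 3 + 2*f
Z(U, a) = -3 - 2*(-1 + a)² (Z(U, a) = -(3 + 2*(-1 + a)²) = -3 - 2*(-1 + a)²)
k = 17662452444250 (k = -9 + ((-3 - 2*(-1 + 1246)²) + 32632)*(-4856426 - 901653) = -9 + ((-3 - 2*1245²) + 32632)*(-5758079) = -9 + ((-3 - 2*1550025) + 32632)*(-5758079) = -9 + ((-3 - 3100050) + 32632)*(-5758079) = -9 + (-3100053 + 32632)*(-5758079) = -9 - 3067421*(-5758079) = -9 + 17662452444259 = 17662452444250)
k/((590395 + 889184) - 98304) = 17662452444250/((590395 + 889184) - 98304) = 17662452444250/(1479579 - 98304) = 17662452444250/1381275 = 17662452444250*(1/1381275) = 706498097770/55251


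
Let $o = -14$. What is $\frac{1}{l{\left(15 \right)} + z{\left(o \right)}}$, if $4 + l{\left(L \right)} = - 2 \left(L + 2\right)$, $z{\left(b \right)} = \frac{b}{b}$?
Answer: $- \frac{1}{37} \approx -0.027027$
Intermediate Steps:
$z{\left(b \right)} = 1$
$l{\left(L \right)} = -8 - 2 L$ ($l{\left(L \right)} = -4 - 2 \left(L + 2\right) = -4 - 2 \left(2 + L\right) = -4 - \left(4 + 2 L\right) = -8 - 2 L$)
$\frac{1}{l{\left(15 \right)} + z{\left(o \right)}} = \frac{1}{\left(-8 - 30\right) + 1} = \frac{1}{-38 + 1} = \frac{1}{-37} = - \frac{1}{37}$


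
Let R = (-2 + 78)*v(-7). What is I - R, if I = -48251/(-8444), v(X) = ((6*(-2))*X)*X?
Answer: 377393723/8444 ≈ 44694.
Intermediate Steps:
v(X) = -12*X² (v(X) = (-12*X)*X = -12*X²)
R = -44688 (R = (-2 + 78)*(-12*(-7)²) = 76*(-12*49) = 76*(-588) = -44688)
I = 48251/8444 (I = -48251*(-1/8444) = 48251/8444 ≈ 5.7142)
I - R = 48251/8444 - 1*(-44688) = 48251/8444 + 44688 = 377393723/8444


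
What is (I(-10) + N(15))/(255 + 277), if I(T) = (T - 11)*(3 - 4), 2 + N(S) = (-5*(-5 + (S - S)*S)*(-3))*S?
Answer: -79/38 ≈ -2.0789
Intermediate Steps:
N(S) = -2 - 75*S (N(S) = -2 + (-5*(-5 + (S - S)*S)*(-3))*S = -2 + (-5*(-5 + 0*S)*(-3))*S = -2 + (-5*(-5 + 0)*(-3))*S = -2 + (-5*(-5)*(-3))*S = -2 + (25*(-3))*S = -2 - 75*S)
I(T) = 11 - T (I(T) = (-11 + T)*(-1) = 11 - T)
(I(-10) + N(15))/(255 + 277) = ((11 - 1*(-10)) + (-2 - 75*15))/(255 + 277) = ((11 + 10) + (-2 - 1125))/532 = (21 - 1127)*(1/532) = -1106*1/532 = -79/38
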